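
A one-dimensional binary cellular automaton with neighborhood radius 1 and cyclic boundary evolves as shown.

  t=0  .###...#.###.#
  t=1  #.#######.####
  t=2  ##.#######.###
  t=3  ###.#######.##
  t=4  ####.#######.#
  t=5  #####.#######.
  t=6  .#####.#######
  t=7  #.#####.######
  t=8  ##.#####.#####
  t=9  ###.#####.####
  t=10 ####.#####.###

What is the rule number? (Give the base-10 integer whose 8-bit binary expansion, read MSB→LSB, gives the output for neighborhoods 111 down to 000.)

  nb ###: next=#  (t=0,i=2, bit7=1)
  nb ##.: next=#  (t=0,i=3, bit6=1)
  nb #.#: next=#  (t=0,i=0, bit5=1)
  nb #..: next=#  (t=0,i=4, bit4=1)
  nb .##: next=.  (t=0,i=1, bit3=0)
  nb .#.: next=#  (t=0,i=7, bit2=1)
  nb ..#: next=#  (t=0,i=6, bit1=1)
  nb ...: next=#  (t=0,i=5, bit0=1)
  bits 11110111 = 247

247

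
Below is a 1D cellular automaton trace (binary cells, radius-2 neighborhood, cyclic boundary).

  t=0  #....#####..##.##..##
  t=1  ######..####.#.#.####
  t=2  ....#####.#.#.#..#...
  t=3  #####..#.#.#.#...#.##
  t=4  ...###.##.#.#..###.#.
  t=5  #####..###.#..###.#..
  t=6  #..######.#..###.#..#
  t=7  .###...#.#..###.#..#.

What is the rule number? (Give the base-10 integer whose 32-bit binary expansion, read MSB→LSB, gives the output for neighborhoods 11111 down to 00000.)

1472947391

  ##### -> .   bit 31 = 0  t=0,i=7
  ####. -> #   bit 30 = 1  t=0,i=8
  ###.# -> .   bit 29 = 0  t=1,i=11
  ###.. -> #   bit 28 = 1  t=0,i=0
  ##.## -> .   bit 27 = 0  t=0,i=14
  ##.#. -> #   bit 26 = 1  t=1,i=12
  ##..# -> #   bit 25 = 1  t=0,i=10
  ##... -> #   bit 24 = 1  t=0,i=1
  #.### -> #   bit 23 = 1  t=1,i=17
  #.##. -> #   bit 22 = 1  t=0,i=15
  #.#.# -> .   bit 21 = 0  t=1,i=13
  #.#.. -> .   bit 20 = 0  t=2,i=14
  #..## -> #   bit 19 = 1  t=0,i=11
  #..#. -> .   bit 18 = 0  t=2,i=16
  #...# -> #   bit 17 = 1  t=3,i=15
  #.... -> #   bit 16 = 1  t=0,i=2
  .#### -> .   bit 15 = 0  t=0,i=6
  .###. -> #   bit 14 = 1  t=0,i=20
  .##.# -> #   bit 13 = 1  t=0,i=13
  .##.. -> .   bit 12 = 0  t=0,i=16
  .#.## -> .   bit 11 = 0  t=1,i=16
  .#.#. -> #   bit 10 = 1  t=1,i=14
  .#..# -> .   bit 9 = 0  t=2,i=15
  .#... -> .   bit 8 = 0  t=2,i=18
  ..### -> #   bit 7 = 1  t=0,i=5
  ..##. -> .   bit 6 = 0  t=0,i=12
  ..#.# -> #   bit 5 = 1  t=3,i=7
  ..#.. -> #   bit 4 = 1  t=2,i=17
  ...## -> #   bit 3 = 1  t=0,i=4
  ...#. -> #   bit 2 = 1  t=3,i=16
  ....# -> #   bit 1 = 1  t=0,i=3
  ..... -> #   bit 0 = 1  t=2,i=0
  bits 01010111110010110110010010111111 = 1472947391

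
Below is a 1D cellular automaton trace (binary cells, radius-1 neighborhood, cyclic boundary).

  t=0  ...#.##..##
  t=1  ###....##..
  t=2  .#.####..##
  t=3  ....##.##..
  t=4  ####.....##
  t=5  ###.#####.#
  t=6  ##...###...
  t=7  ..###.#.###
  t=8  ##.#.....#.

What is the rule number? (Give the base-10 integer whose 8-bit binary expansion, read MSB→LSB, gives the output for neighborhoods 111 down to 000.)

147

  ### -> #   bit 7 = 1  t=1,i=1
  ##. -> .   bit 6 = 0  t=0,i=6
  #.# -> .   bit 5 = 0  t=0,i=4
  #.. -> #   bit 4 = 1  t=0,i=0
  .## -> .   bit 3 = 0  t=0,i=5
  .#. -> .   bit 2 = 0  t=0,i=3
  ..# -> #   bit 1 = 1  t=0,i=2
  ... -> #   bit 0 = 1  t=0,i=1
  bits 10010011 = 147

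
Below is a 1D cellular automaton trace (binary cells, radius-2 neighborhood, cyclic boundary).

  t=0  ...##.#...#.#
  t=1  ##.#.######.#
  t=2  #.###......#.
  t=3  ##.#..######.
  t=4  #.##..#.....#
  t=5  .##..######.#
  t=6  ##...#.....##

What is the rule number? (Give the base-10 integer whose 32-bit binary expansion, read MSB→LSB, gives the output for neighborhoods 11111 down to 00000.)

209144311

  [31] ##### => .  t=1,i=7
  [30] ####. => .  t=1,i=9
  [29] ###.# => .  t=1,i=1
  [28] ###.. => .  t=2,i=4
  [27] ##.## => #  t=1,i=11
  [26] ##.#. => #  t=0,i=5
  [25] ##..# => .  t=4,i=4
  [24] ##... => .  t=2,i=5
  [23] #.### => .  t=1,i=5
  [22] #.##. => #  t=3,i=0
  [21] #.#.# => #  t=1,i=3
  [20] #.#.. => #  t=0,i=6
  [19] #..## => .  t=3,i=5
  [18] #..#. => #  t=4,i=5
  [17] #...# => #  t=0,i=1
  [16] #.... => #  t=2,i=6
  [15] .#### => .  t=1,i=6
  [14] .###. => #  t=1,i=0
  [13] .##.# => .  t=0,i=4
  [12] .##.. => .  t=4,i=3
  [11] .#.## => #  t=1,i=4
  [10] .#.#. => .  t=0,i=11
  [9] .#..# => .  t=3,i=4
  [8] .#... => #  t=0,i=0
  [7] ..### => #  t=3,i=6
  [6] ..##. => #  t=0,i=3
  [5] ..#.# => #  t=0,i=10
  [4] ..#.. => #  t=4,i=6
  [3] ...## => .  t=0,i=2
  [2] ...#. => #  t=0,i=9
  [1] ....# => #  t=2,i=9
  [0] ..... => #  t=2,i=7
  bits 00001100011101110100100111110111 = 209144311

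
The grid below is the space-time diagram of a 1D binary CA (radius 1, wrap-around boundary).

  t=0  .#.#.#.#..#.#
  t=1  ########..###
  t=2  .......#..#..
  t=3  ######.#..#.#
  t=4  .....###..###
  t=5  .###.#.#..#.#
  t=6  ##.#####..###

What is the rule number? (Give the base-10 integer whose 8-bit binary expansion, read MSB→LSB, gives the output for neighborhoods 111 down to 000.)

109

  ###|.  b7=0 t=1,i=0
  ##.|#  b6=1 t=1,i=7
  #.#|#  b5=1 t=0,i=0
  #..|.  b4=0 t=0,i=8
  .##|#  b3=1 t=1,i=10
  .#.|#  b2=1 t=0,i=1
  ..#|.  b1=0 t=0,i=9
  ...|#  b0=1 t=2,i=0
  bits 01101101 = 109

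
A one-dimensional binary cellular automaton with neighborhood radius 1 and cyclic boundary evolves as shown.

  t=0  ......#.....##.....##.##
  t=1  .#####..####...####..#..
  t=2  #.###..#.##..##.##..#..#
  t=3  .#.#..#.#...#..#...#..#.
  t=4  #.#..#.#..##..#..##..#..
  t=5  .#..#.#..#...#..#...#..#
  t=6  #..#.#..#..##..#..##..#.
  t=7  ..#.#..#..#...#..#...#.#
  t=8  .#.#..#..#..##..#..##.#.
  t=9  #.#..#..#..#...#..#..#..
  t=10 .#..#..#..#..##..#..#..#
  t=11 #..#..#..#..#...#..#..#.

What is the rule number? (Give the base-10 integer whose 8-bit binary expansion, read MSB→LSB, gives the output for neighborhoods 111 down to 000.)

163

  nb ###: next=#  (t=1,i=2, bit7=1)
  nb ##.: next=.  (t=0,i=13, bit6=0)
  nb #.#: next=#  (t=0,i=21, bit5=1)
  nb #..: next=.  (t=0,i=0, bit4=0)
  nb .##: next=.  (t=0,i=12, bit3=0)
  nb .#.: next=.  (t=0,i=6, bit2=0)
  nb ..#: next=#  (t=0,i=5, bit1=1)
  nb ...: next=#  (t=0,i=1, bit0=1)
  bits 10100011 = 163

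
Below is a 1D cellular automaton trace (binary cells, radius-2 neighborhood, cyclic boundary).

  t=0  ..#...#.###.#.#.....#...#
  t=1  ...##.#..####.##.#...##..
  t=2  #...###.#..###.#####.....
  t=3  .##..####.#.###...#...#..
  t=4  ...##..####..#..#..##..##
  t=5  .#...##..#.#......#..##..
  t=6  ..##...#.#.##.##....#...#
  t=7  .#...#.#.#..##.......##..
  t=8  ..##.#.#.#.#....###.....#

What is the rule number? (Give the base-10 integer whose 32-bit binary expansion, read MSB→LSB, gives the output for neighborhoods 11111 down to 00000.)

1849319713

  ##### -> .   bit 31 = 0  t=2,i=17
  ####. -> #   bit 30 = 1  t=1,i=11
  ###.# -> #   bit 29 = 1  t=0,i=10
  ###.. -> .   bit 28 = 0  t=2,i=19
  ##.## -> #   bit 27 = 1  t=1,i=13
  ##.#. -> #   bit 26 = 1  t=0,i=11
  ##..# -> #   bit 25 = 1  t=3,i=3
  ##... -> .   bit 24 = 0  t=1,i=23
  #.### -> .   bit 23 = 0  t=0,i=8
  #.##. -> .   bit 22 = 0  t=1,i=14
  #.#.# -> #   bit 21 = 1  t=0,i=12
  #.#.. -> #   bit 20 = 1  t=0,i=14
  #..## -> #   bit 19 = 1  t=1,i=8
  #..#. -> .   bit 18 = 0  t=0,i=1
  #...# -> #   bit 17 = 1  t=0,i=4
  #.... -> .   bit 16 = 0  t=0,i=16
  .#### -> .   bit 15 = 0  t=1,i=10
  .###. -> #   bit 14 = 1  t=0,i=9
  .##.# -> #   bit 13 = 1  t=1,i=4
  .##.. -> .   bit 12 = 0  t=1,i=22
  .#.## -> .   bit 11 = 0  t=0,i=7
  .#.#. -> .   bit 10 = 0  t=0,i=13
  .#..# -> .   bit 9 = 0  t=0,i=0
  .#... -> #   bit 8 = 1  t=0,i=3
  ..### -> .   bit 7 = 0  t=1,i=9
  ..##. -> .   bit 6 = 0  t=1,i=3
  ..#.# -> #   bit 5 = 1  t=0,i=6
  ..#.. -> .   bit 4 = 0  t=0,i=2
  ...## -> .   bit 3 = 0  t=1,i=2
  ...#. -> .   bit 2 = 0  t=0,i=5
  ....# -> .   bit 1 = 0  t=0,i=18
  ..... -> #   bit 0 = 1  t=0,i=17
  bits 01101110001110100110000100100001 = 1849319713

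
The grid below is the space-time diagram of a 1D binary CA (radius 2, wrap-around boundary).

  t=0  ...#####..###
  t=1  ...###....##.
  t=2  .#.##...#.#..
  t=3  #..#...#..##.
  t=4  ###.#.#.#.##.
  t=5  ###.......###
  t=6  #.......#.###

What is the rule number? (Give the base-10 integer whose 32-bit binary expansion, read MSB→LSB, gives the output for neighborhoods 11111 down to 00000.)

  ##### -> #   bit 31 = 1  t=0,i=5
  ####. -> .   bit 30 = 0  t=0,i=6
  ###.# -> #   bit 29 = 1  t=4,i=2
  ###.. -> .   bit 28 = 0  t=0,i=7
  ##.## -> #   bit 27 = 1  t=4,i=12
  ##.#. -> .   bit 26 = 0  t=3,i=12
  ##..# -> .   bit 25 = 0  t=0,i=8
  ##... -> .   bit 24 = 0  t=0,i=0
  #.### -> #   bit 23 = 1  t=4,i=0
  #.##. -> #   bit 22 = 1  t=2,i=3
  #.#.# -> .   bit 21 = 0  t=4,i=4
  #.#.. -> #   bit 20 = 1  t=2,i=10
  #..## -> .   bit 19 = 0  t=0,i=9
  #..#. -> #   bit 18 = 1  t=3,i=2
  #...# -> .   bit 17 = 0  t=0,i=1
  #.... -> .   bit 16 = 0  t=1,i=0
  .#### -> #   bit 15 = 1  t=0,i=4
  .###. -> #   bit 14 = 1  t=0,i=11
  .##.# -> #   bit 13 = 1  t=3,i=11
  .##.. -> .   bit 12 = 0  t=1,i=11
  .#.## -> .   bit 11 = 0  t=2,i=2
  .#.#. -> .   bit 10 = 0  t=2,i=9
  .#..# -> #   bit 9 = 1  t=3,i=1
  .#... -> #   bit 8 = 1  t=2,i=11
  ..### -> #   bit 7 = 1  t=0,i=3
  ..##. -> #   bit 6 = 1  t=1,i=10
  ..#.# -> .   bit 5 = 0  t=2,i=1
  ..#.. -> .   bit 4 = 0  t=3,i=3
  ...## -> .   bit 3 = 0  t=0,i=2
  ...#. -> #   bit 2 = 1  t=2,i=0
  ....# -> #   bit 1 = 1  t=1,i=1
  ..... -> .   bit 0 = 0  t=5,i=5
  bits 10101000110101001110001111000110 = 2832524230

2832524230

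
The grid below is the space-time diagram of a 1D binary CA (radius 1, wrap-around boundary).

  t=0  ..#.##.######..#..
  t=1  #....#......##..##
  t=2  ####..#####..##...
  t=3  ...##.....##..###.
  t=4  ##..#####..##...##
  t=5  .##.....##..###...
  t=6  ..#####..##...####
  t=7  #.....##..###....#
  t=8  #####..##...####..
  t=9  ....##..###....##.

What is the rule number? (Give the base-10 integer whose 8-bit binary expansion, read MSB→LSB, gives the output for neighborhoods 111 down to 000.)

  ### -> .   bit 7 = 0  t=0,i=8
  ##. -> #   bit 6 = 1  t=0,i=5
  #.# -> .   bit 5 = 0  t=0,i=3
  #.. -> #   bit 4 = 1  t=0,i=13
  .## -> .   bit 3 = 0  t=0,i=4
  .#. -> .   bit 2 = 0  t=0,i=2
  ..# -> .   bit 1 = 0  t=0,i=1
  ... -> #   bit 0 = 1  t=0,i=0
  bits 01010001 = 81

81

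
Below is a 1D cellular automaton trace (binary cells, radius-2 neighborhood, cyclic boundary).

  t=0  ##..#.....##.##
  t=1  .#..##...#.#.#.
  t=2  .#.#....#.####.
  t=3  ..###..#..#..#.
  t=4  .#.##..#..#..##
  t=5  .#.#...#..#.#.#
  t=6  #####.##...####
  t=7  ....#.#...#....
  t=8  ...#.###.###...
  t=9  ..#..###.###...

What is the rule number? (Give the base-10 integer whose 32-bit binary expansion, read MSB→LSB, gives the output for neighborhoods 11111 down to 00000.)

821585180

  #####|.  b31=0 t=6,i=0
  ####.|.  b30=0 t=0,i=0
  ###.#|#  b29=1 t=6,i=4
  ###..|#  b28=1 t=0,i=1
  ##.##|.  b27=0 t=0,i=12
  ##.#.|.  b26=0 t=4,i=0
  ##..#|.  b25=0 t=0,i=2
  ##...|.  b24=0 t=1,i=6
  #.###|#  b23=1 t=0,i=13
  #.##.|#  b22=1 t=4,i=3
  #.#.#|#  b21=1 t=1,i=11
  #.#..|#  b20=1 t=1,i=13
  #..##|#  b19=1 t=1,i=3
  #..#.|.  b18=0 t=0,i=3
  #...#|.  b17=0 t=1,i=7
  #....|.  b16=0 t=0,i=6
  .####|.  b15=0 t=0,i=14
  .###.|#  b14=1 t=3,i=3
  .##.#|#  b13=1 t=0,i=11
  .##..|.  b12=0 t=1,i=5
  .#.##|.  b11=0 t=2,i=9
  .#.#.|#  b10=1 t=1,i=10
  .#..#|.  b9=0 t=1,i=2
  .#...|#  b8=1 t=0,i=5
  ..###|.  b7=0 t=3,i=2
  ..##.|.  b6=0 t=0,i=10
  ..#.#|.  b5=0 t=1,i=9
  ..#..|#  b4=1 t=0,i=4
  ...##|#  b3=1 t=0,i=9
  ...#.|#  b2=1 t=1,i=8
  ....#|.  b1=0 t=0,i=8
  .....|.  b0=0 t=0,i=7
  bits 00110000111110000110010100011100 = 821585180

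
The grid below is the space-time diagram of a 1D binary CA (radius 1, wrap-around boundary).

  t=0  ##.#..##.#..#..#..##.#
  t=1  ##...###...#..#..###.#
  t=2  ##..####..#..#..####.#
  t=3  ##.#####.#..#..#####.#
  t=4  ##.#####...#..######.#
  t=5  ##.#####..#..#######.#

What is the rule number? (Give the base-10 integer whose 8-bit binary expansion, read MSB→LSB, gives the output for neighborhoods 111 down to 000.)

  ###|#  b7=1 t=0,i=0
  ##.|#  b6=1 t=0,i=1
  #.#|.  b5=0 t=0,i=2
  #..|.  b4=0 t=0,i=4
  .##|#  b3=1 t=0,i=6
  .#.|.  b2=0 t=0,i=3
  ..#|#  b1=1 t=0,i=5
  ...|.  b0=0 t=1,i=3
  bits 11001010 = 202

202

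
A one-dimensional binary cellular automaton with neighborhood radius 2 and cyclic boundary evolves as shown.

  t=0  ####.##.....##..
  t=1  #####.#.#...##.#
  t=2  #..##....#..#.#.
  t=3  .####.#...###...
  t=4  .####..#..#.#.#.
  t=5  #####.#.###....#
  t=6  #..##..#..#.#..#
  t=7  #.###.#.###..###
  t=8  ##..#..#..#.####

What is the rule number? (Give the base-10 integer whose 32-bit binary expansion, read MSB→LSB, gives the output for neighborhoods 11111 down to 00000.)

2014157792

  nb #####: next=.  (t=1,i=1, bit31=0)
  nb ####.: next=#  (t=0,i=2, bit30=1)
  nb ###.#: next=#  (t=0,i=3, bit29=1)
  nb ###..: next=#  (t=3,i=12, bit28=1)
  nb ##.##: next=#  (t=0,i=4, bit27=1)
  nb ##.#.: next=.  (t=1,i=5, bit26=0)
  nb ##..#: next=.  (t=0,i=14, bit25=0)
  nb ##...: next=.  (t=0,i=7, bit24=0)
  nb #.###: next=.  (t=1,i=15, bit23=0)
  nb #.##.: next=.  (t=0,i=5, bit22=0)
  nb #.#.#: next=.  (t=1,i=6, bit21=0)
  nb #.#..: next=.  (t=1,i=8, bit20=0)
  nb #..##: next=#  (t=0,i=15, bit19=1)
  nb #..#.: next=#  (t=2,i=11, bit18=1)
  nb #...#: next=.  (t=1,i=10, bit17=0)
  nb #....: next=#  (t=0,i=8, bit16=1)
  nb .####: next=#  (t=0,i=1, bit15=1)
  nb .###.: next=.  (t=3,i=11, bit14=0)
  nb .##.#: next=.  (t=1,i=13, bit13=0)
  nb .##..: next=#  (t=0,i=6, bit12=1)
  nb .#.##: next=#  (t=5,i=7, bit11=1)
  nb .#.#.: next=.  (t=1,i=7, bit10=0)
  nb .#..#: next=#  (t=2,i=1, bit9=1)
  nb .#...: next=#  (t=1,i=9, bit8=1)
  nb ..###: next=#  (t=0,i=0, bit7=1)
  nb ..##.: next=#  (t=0,i=12, bit6=1)
  nb ..#.#: next=#  (t=2,i=12, bit5=1)
  nb ..#..: next=.  (t=2,i=9, bit4=0)
  nb ...##: next=.  (t=0,i=11, bit3=0)
  nb ...#.: next=.  (t=2,i=8, bit2=0)
  nb ....#: next=.  (t=0,i=10, bit1=0)
  nb .....: next=.  (t=0,i=9, bit0=0)
  bits 01111000000011011001101111100000 = 2014157792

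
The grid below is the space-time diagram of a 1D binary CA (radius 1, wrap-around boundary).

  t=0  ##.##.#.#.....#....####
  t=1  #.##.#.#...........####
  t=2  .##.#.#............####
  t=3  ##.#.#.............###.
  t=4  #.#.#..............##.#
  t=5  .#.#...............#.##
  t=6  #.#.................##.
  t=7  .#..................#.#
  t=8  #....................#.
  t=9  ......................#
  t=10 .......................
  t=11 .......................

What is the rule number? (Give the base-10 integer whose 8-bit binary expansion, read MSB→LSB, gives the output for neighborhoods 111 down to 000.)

168

  [7] ### => #  t=0,i=0
  [6] ##. => .  t=0,i=1
  [5] #.# => #  t=0,i=2
  [4] #.. => .  t=0,i=9
  [3] .## => #  t=0,i=3
  [2] .#. => .  t=0,i=6
  [1] ..# => .  t=0,i=13
  [0] ... => .  t=0,i=10
  bits 10101000 = 168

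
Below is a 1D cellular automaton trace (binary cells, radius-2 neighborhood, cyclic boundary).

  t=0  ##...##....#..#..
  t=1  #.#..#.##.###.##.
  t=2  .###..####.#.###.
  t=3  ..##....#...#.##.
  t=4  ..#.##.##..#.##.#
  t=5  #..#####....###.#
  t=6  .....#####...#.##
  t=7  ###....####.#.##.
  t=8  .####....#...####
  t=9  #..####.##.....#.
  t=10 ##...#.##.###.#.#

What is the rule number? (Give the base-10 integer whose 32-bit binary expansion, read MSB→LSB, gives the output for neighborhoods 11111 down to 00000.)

  nb #####: next=#  (t=5,i=5, bit31=1)
  nb ####.: next=#  (t=2,i=8, bit30=1)
  nb ###.#: next=.  (t=1,i=12, bit29=0)
  nb ###..: next=#  (t=2,i=3, bit28=1)
  nb ##.##: next=#  (t=1,i=9, bit27=1)
  nb ##.#.: next=.  (t=1,i=16, bit26=0)
  nb ##..#: next=.  (t=2,i=4, bit25=0)
  nb ##...: next=#  (t=0,i=2, bit24=1)
  nb #.###: next=.  (t=1,i=10, bit23=0)
  nb #.##.: next=#  (t=1,i=7, bit22=1)
  nb #.#.#: next=.  (t=1,i=0, bit21=0)
  nb #.#..: next=#  (t=1,i=2, bit20=1)
  nb #..##: next=.  (t=0,i=16, bit19=0)
  nb #..#.: next=.  (t=0,i=13, bit18=0)
  nb #...#: next=.  (t=0,i=3, bit17=0)
  nb #....: next=#  (t=0,i=8, bit16=1)
  nb .####: next=.  (t=2,i=7, bit15=0)
  nb .###.: next=#  (t=1,i=11, bit14=1)
  nb .##.#: next=#  (t=1,i=8, bit13=1)
  nb .##..: next=.  (t=0,i=1, bit12=0)
  nb .#.##: next=#  (t=1,i=6, bit11=1)
  nb .#.#.: next=#  (t=1,i=1, bit10=1)
  nb .#..#: next=#  (t=0,i=12, bit9=1)
  nb .#...: next=.  (t=3,i=9, bit8=0)
  nb ..###: next=.  (t=2,i=1, bit7=0)
  nb ..##.: next=#  (t=0,i=0, bit6=1)
  nb ..#.#: next=.  (t=1,i=5, bit5=0)
  nb ..#..: next=#  (t=0,i=11, bit4=1)
  nb ...##: next=.  (t=0,i=4, bit3=0)
  nb ...#.: next=#  (t=0,i=10, bit2=1)
  nb ....#: next=.  (t=0,i=9, bit1=0)
  nb .....: next=#  (t=6,i=2, bit0=1)
  bits 11011001010100010110111001010101 = 3645992533

3645992533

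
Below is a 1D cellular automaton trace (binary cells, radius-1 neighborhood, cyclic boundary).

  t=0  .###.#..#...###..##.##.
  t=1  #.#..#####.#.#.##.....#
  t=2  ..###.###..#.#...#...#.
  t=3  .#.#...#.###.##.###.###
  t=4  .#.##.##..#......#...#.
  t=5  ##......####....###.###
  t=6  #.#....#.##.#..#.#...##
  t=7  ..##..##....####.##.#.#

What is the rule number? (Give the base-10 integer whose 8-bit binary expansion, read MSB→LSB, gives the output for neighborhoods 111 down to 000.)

  ###|#  b7=1 t=0,i=2
  ##.|.  b6=0 t=0,i=3
  #.#|.  b5=0 t=0,i=4
  #..|#  b4=1 t=0,i=6
  .##|.  b3=0 t=0,i=1
  .#.|#  b2=1 t=0,i=5
  ..#|#  b1=1 t=0,i=0
  ...|.  b0=0 t=0,i=10
  bits 10010110 = 150

150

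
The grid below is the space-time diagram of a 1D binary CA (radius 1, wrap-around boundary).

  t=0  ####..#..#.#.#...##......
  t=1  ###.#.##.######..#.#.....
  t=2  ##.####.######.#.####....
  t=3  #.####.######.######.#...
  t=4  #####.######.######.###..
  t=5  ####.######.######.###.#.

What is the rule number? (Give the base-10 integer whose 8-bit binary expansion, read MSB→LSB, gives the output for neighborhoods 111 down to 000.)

188

  ### -> #   bit 7 = 1  t=0,i=1
  ##. -> .   bit 6 = 0  t=0,i=3
  #.# -> #   bit 5 = 1  t=0,i=10
  #.. -> #   bit 4 = 1  t=0,i=4
  .## -> #   bit 3 = 1  t=0,i=0
  .#. -> #   bit 2 = 1  t=0,i=6
  ..# -> .   bit 1 = 0  t=0,i=5
  ... -> .   bit 0 = 0  t=0,i=15
  bits 10111100 = 188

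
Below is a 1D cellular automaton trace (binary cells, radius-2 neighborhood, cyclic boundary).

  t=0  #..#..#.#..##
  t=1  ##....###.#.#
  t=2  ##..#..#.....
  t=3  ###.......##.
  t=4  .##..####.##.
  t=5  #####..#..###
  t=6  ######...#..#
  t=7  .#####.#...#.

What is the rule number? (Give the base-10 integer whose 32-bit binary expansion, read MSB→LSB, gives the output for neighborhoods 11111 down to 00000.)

  [31] ##### => #  t=5,i=0
  [30] ####. => #  t=4,i=7
  [29] ###.# => .  t=1,i=8
  [28] ###.. => #  t=0,i=0
  [27] ##.## => .  t=3,i=12
  [26] ##.#. => .  t=1,i=9
  [25] ##..# => #  t=0,i=1
  [24] ##... => .  t=1,i=2
  [23] #.### => .  t=1,i=12
  [22] #.##. => #  t=4,i=10
  [21] #.#.# => .  t=1,i=10
  [20] #.#.. => #  t=0,i=8
  [19] #..## => #  t=0,i=10
  [18] #..#. => .  t=0,i=2
  [17] #...# => #  t=6,i=7
  [16] #.... => .  t=1,i=3
  [15] .#### => .  t=4,i=6
  [14] .###. => #  t=0,i=12
  [13] .##.# => #  t=3,i=11
  [12] .##.. => #  t=2,i=1
  [11] .#.## => .  t=1,i=11
  [10] .#.#. => #  t=0,i=7
  [9] .#..# => .  t=0,i=4
  [8] .#... => .  t=2,i=8
  [7] ..### => .  t=0,i=11
  [6] ..##. => #  t=2,i=0
  [5] ..#.# => #  t=0,i=6
  [4] ..#.. => .  t=0,i=3
  [3] ...## => .  t=1,i=5
  [2] ...#. => .  t=6,i=8
  [1] ....# => #  t=1,i=4
  [0] ..... => #  t=2,i=10
  bits 11010010010110100111010001100011 = 3529143395

3529143395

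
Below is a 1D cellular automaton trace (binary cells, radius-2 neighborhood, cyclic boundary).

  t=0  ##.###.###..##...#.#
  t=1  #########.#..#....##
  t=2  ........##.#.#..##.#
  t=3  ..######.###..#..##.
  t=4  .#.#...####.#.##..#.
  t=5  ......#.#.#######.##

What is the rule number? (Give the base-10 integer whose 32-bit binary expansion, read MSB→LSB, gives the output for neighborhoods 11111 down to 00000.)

  #####|.  b31=0 t=1,i=0
  ####.|.  b30=0 t=1,i=7
  ###.#|#  b29=1 t=0,i=1
  ###..|.  b28=0 t=0,i=9
  ##.##|#  b27=1 t=0,i=2
  ##.#.|#  b26=1 t=1,i=9
  ##..#|#  b25=1 t=0,i=10
  ##...|.  b24=0 t=0,i=14
  #.###|#  b23=1 t=0,i=3
  #.##.|#  b22=1 t=4,i=14
  #.#.#|#  b21=1 t=2,i=11
  #.#..|.  b20=0 t=1,i=10
  #..##|.  b19=0 t=0,i=11
  #..#.|.  b18=0 t=1,i=12
  #...#|.  b17=0 t=0,i=15
  #....|.  b16=0 t=1,i=15
  .####|#  b15=1 t=1,i=19
  .###.|#  b14=1 t=0,i=0
  .##.#|#  b13=1 t=2,i=9
  .##..|#  b12=1 t=0,i=13
  .#.##|#  b11=1 t=0,i=18
  .#.#.|.  b10=0 t=2,i=12
  .#..#|#  b9=1 t=1,i=11
  .#...|.  b8=0 t=1,i=14
  ..###|.  b7=0 t=1,i=18
  ..##.|.  b6=0 t=0,i=12
  ..#.#|.  b5=0 t=0,i=17
  ..#..|#  b4=1 t=1,i=13
  ...##|#  b3=1 t=1,i=17
  ...#.|.  b2=0 t=0,i=16
  ....#|#  b1=1 t=1,i=16
  .....|#  b0=1 t=2,i=2
  bits 00101110111000001111101000011011 = 786496027

786496027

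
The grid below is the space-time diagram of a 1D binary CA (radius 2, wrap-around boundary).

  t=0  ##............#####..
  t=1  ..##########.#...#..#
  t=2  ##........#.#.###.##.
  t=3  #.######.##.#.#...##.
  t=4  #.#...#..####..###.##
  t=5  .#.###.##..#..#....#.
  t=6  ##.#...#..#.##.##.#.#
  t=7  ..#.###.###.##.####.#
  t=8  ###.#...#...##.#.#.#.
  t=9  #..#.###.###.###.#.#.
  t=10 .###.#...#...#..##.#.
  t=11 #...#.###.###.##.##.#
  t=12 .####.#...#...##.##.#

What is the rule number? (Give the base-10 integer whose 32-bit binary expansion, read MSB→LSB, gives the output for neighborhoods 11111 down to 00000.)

  ##### -> .   bit 31 = 0  t=0,i=16
  ####. -> #   bit 30 = 1  t=0,i=17
  ###.# -> .   bit 29 = 0  t=1,i=11
  ###.. -> .   bit 28 = 0  t=0,i=18
  ##.## -> .   bit 27 = 0  t=2,i=17
  ##.#. -> #   bit 26 = 1  t=1,i=12
  ##..# -> .   bit 25 = 0  t=0,i=19
  ##... -> #   bit 24 = 1  t=0,i=2
  #.### -> #   bit 23 = 1  t=2,i=14
  #.##. -> #   bit 22 = 1  t=2,i=0
  #.#.# -> #   bit 21 = 1  t=2,i=12
  #.#.. -> .   bit 20 = 0  t=1,i=13
  #..## -> #   bit 19 = 1  t=0,i=20
  #..#. -> #   bit 18 = 1  t=1,i=19
  #...# -> #   bit 17 = 1  t=1,i=15
  #.... -> #   bit 16 = 1  t=0,i=3
  .#### -> .   bit 15 = 0  t=0,i=15
  .###. -> .   bit 14 = 0  t=2,i=15
  .##.# -> #   bit 13 = 1  t=2,i=19
  .##.. -> .   bit 12 = 0  t=0,i=1
  .#.## -> .   bit 11 = 0  t=2,i=13
  .#.#. -> .   bit 10 = 0  t=2,i=11
  .#..# -> #   bit 9 = 1  t=1,i=0
  .#... -> #   bit 8 = 1  t=1,i=14
  ..### -> .   bit 7 = 0  t=0,i=14
  ..##. -> .   bit 6 = 0  t=0,i=0
  ..#.# -> #   bit 5 = 1  t=2,i=10
  ..#.. -> .   bit 4 = 0  t=1,i=17
  ...## -> #   bit 3 = 1  t=0,i=13
  ...#. -> #   bit 2 = 1  t=1,i=16
  ....# -> .   bit 1 = 0  t=0,i=12
  ..... -> #   bit 0 = 1  t=0,i=4
  bits 01000101111011110010001100101101 = 1173300013

1173300013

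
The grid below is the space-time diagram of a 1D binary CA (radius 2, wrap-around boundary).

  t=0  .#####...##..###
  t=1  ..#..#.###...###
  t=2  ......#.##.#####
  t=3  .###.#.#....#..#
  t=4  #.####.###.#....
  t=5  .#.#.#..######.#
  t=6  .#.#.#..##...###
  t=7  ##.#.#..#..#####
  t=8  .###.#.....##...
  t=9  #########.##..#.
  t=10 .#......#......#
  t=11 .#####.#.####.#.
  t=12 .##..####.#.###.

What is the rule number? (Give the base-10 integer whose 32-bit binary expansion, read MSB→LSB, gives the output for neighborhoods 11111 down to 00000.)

875809229

  nb #####: next=.  (t=0,i=3, bit31=0)
  nb ####.: next=.  (t=0,i=4, bit30=0)
  nb ###.#: next=#  (t=0,i=15, bit29=1)
  nb ###..: next=#  (t=0,i=5, bit28=1)
  nb ##.##: next=.  (t=0,i=0, bit27=0)
  nb ##.#.: next=#  (t=3,i=4, bit26=1)
  nb ##..#: next=.  (t=0,i=11, bit25=0)
  nb ##...: next=.  (t=0,i=6, bit24=0)
  nb #.###: next=.  (t=0,i=1, bit23=0)
  nb #.##.: next=.  (t=2,i=8, bit22=0)
  nb #.#.#: next=#  (t=3,i=5, bit21=1)
  nb #.#..: next=#  (t=3,i=7, bit20=1)
  nb #..##: next=.  (t=0,i=12, bit19=0)
  nb #..#.: next=.  (t=1,i=1, bit18=0)
  nb #...#: next=#  (t=0,i=7, bit17=1)
  nb #....: next=#  (t=2,i=1, bit16=1)
  nb .####: next=#  (t=0,i=2, bit15=1)
  nb .###.: next=#  (t=0,i=14, bit14=1)
  nb .##.#: next=.  (t=2,i=9, bit13=0)
  nb .##..: next=.  (t=0,i=10, bit12=0)
  nb .#.##: next=#  (t=1,i=6, bit11=1)
  nb .#.#.: next=.  (t=3,i=6, bit10=0)
  nb .#..#: next=.  (t=1,i=3, bit9=0)
  nb .#...: next=#  (t=3,i=8, bit8=1)
  nb ..###: next=#  (t=0,i=13, bit7=1)
  nb ..##.: next=#  (t=0,i=9, bit6=1)
  nb ..#.#: next=.  (t=1,i=5, bit5=0)
  nb ..#..: next=.  (t=1,i=2, bit4=0)
  nb ...##: next=#  (t=0,i=8, bit3=1)
  nb ...#.: next=#  (t=2,i=5, bit2=1)
  nb ....#: next=.  (t=2,i=4, bit1=0)
  nb .....: next=#  (t=2,i=2, bit0=1)
  bits 00110100001100111100100111001101 = 875809229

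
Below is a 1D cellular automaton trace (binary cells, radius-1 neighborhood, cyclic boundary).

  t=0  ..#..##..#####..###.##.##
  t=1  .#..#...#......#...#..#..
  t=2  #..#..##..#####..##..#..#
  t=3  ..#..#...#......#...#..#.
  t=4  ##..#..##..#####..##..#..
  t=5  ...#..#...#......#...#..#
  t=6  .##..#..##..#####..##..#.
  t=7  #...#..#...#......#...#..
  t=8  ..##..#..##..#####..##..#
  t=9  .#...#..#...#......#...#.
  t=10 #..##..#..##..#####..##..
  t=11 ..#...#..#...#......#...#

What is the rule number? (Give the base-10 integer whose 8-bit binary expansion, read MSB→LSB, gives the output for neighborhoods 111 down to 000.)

35

  nb ###: next=.  (t=0,i=10, bit7=0)
  nb ##.: next=.  (t=0,i=6, bit6=0)
  nb #.#: next=#  (t=0,i=19, bit5=1)
  nb #..: next=.  (t=0,i=0, bit4=0)
  nb .##: next=.  (t=0,i=5, bit3=0)
  nb .#.: next=.  (t=0,i=2, bit2=0)
  nb ..#: next=#  (t=0,i=1, bit1=1)
  nb ...: next=#  (t=1,i=6, bit0=1)
  bits 00100011 = 35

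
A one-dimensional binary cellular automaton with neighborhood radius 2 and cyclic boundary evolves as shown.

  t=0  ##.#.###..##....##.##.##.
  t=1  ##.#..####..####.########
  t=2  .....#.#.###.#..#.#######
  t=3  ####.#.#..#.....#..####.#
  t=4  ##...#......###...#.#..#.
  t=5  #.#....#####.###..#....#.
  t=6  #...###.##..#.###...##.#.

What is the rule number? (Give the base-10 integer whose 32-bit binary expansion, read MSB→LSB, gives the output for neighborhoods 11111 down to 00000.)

  #####|#  b31=1 t=1,i=19
  ####.|.  b30=0 t=1,i=0
  ###.#|.  b29=0 t=1,i=1
  ###..|#  b28=1 t=0,i=7
  ##.##|#  b27=1 t=0,i=18
  ##.#.|.  b26=0 t=0,i=2
  ##..#|#  b25=1 t=0,i=8
  ##...|#  b24=1 t=0,i=12
  #.###|.  b23=0 t=0,i=5
  #.##.|#  b22=1 t=0,i=0
  #.#.#|#  b21=1 t=0,i=3
  #.#..|.  b20=0 t=1,i=3
  #..##|#  b19=1 t=0,i=9
  #..#.|.  b18=0 t=2,i=15
  #...#|.  b17=0 t=4,i=3
  #....|#  b16=1 t=0,i=13
  .####|#  b15=1 t=1,i=7
  .###.|#  b14=1 t=0,i=6
  .##.#|#  b13=1 t=0,i=1
  .##..|.  b12=0 t=0,i=11
  .#.##|.  b11=0 t=0,i=4
  .#.#.|.  b10=0 t=2,i=6
  .#..#|.  b9=0 t=1,i=4
  .#...|.  b8=0 t=3,i=11
  ..###|.  b7=0 t=1,i=6
  ..##.|.  b6=0 t=0,i=10
  ..#.#|#  b5=1 t=2,i=5
  ..#..|.  b4=0 t=3,i=10
  ...##|#  b3=1 t=0,i=15
  ...#.|.  b2=0 t=2,i=4
  ....#|#  b1=1 t=0,i=14
  .....|#  b0=1 t=2,i=2
  bits 10011011011010011110000000101011 = 2607407147

2607407147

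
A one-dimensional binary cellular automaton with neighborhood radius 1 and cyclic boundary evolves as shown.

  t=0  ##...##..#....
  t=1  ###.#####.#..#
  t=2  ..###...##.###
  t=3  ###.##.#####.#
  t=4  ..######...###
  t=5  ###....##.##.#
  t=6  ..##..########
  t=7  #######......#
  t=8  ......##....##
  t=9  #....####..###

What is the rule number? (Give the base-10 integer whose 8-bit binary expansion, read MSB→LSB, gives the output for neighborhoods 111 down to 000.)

  nb ###: next=.  (t=1,i=0, bit7=0)
  nb ##.: next=#  (t=0,i=1, bit6=1)
  nb #.#: next=#  (t=1,i=3, bit5=1)
  nb #..: next=#  (t=0,i=2, bit4=1)
  nb .##: next=#  (t=0,i=0, bit3=1)
  nb .#.: next=.  (t=0,i=9, bit2=0)
  nb ..#: next=#  (t=0,i=4, bit1=1)
  nb ...: next=.  (t=0,i=3, bit0=0)
  bits 01111010 = 122

122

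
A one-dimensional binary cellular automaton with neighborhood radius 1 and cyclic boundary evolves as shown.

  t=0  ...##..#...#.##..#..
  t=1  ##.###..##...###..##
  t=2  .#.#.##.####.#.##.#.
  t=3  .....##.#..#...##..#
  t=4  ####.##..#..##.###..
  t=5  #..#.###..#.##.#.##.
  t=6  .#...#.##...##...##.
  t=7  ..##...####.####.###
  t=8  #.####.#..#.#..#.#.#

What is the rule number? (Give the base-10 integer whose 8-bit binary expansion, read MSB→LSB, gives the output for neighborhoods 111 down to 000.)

  ### -> .   bit 7 = 0  t=1,i=0
  ##. -> #   bit 6 = 1  t=0,i=4
  #.# -> .   bit 5 = 0  t=0,i=12
  #.. -> #   bit 4 = 1  t=0,i=5
  .## -> #   bit 3 = 1  t=0,i=3
  .#. -> .   bit 2 = 0  t=0,i=7
  ..# -> .   bit 1 = 0  t=0,i=2
  ... -> #   bit 0 = 1  t=0,i=0
  bits 01011001 = 89

89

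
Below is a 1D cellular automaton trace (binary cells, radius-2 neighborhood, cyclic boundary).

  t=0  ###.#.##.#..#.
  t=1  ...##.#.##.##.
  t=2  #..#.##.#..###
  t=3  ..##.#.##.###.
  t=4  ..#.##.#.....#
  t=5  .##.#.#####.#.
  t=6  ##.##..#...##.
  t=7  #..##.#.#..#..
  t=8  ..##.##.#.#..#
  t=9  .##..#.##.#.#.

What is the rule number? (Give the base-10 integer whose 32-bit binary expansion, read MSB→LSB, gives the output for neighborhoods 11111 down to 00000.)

92115429

  [31] ##### => .  t=5,i=8
  [30] ####. => .  t=2,i=13
  [29] ###.# => .  t=0,i=2
  [28] ###.. => .  t=2,i=0
  [27] ##.## => .  t=1,i=10
  [26] ##.#. => #  t=0,i=3
  [25] ##..# => .  t=2,i=1
  [24] ##... => #  t=1,i=13
  [23] #.### => .  t=0,i=0
  [22] #.##. => #  t=0,i=6
  [21] #.#.# => #  t=0,i=4
  [20] #.#.. => #  t=0,i=9
  [19] #..## => #  t=2,i=10
  [18] #..#. => #  t=0,i=11
  [17] #...# => .  t=3,i=0
  [16] #.... => #  t=1,i=0
  [15] .#### => #  t=2,i=12
  [14] .###. => .  t=0,i=1
  [13] .##.# => .  t=0,i=7
  [12] .##.. => #  t=1,i=12
  [11] .#.## => .  t=0,i=5
  [10] .#.#. => .  t=7,i=7
  [9] .#..# => .  t=0,i=10
  [8] .#... => #  t=4,i=8
  [7] ..### => #  t=2,i=11
  [6] ..##. => #  t=1,i=3
  [5] ..#.# => #  t=0,i=12
  [4] ..#.. => .  t=4,i=13
  [3] ...## => .  t=1,i=2
  [2] ...#. => #  t=4,i=12
  [1] ....# => .  t=1,i=1
  [0] ..... => #  t=4,i=10
  bits 00000101011111011001000111100101 = 92115429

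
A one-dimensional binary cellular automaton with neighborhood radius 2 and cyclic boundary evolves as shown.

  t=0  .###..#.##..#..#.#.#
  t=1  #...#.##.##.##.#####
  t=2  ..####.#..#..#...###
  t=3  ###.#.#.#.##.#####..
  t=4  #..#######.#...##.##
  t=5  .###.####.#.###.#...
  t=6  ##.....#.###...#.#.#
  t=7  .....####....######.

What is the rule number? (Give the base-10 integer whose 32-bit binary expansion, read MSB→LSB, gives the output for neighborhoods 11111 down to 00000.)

3324657598

  ##### -> #   bit 31 = 1  t=1,i=17
  ####. -> #   bit 30 = 1  t=1,i=19
  ###.# -> .   bit 29 = 0  t=2,i=5
  ###.. -> .   bit 28 = 0  t=0,i=3
  ##.## -> .   bit 27 = 0  t=1,i=8
  ##.#. -> #   bit 26 = 1  t=2,i=6
  ##..# -> #   bit 25 = 1  t=0,i=4
  ##... -> .   bit 24 = 0  t=1,i=1
  #.### -> .   bit 23 = 0  t=0,i=1
  #.##. -> .   bit 22 = 0  t=0,i=8
  #.#.# -> #   bit 21 = 1  t=0,i=17
  #.#.. -> .   bit 20 = 0  t=2,i=7
  #..## -> #   bit 19 = 1  t=2,i=1
  #..#. -> .   bit 18 = 0  t=0,i=5
  #...# -> #   bit 17 = 1  t=1,i=2
  #.... -> .   bit 16 = 0  t=5,i=18
  .#### -> .   bit 15 = 0  t=1,i=16
  .###. -> .   bit 14 = 0  t=0,i=2
  .##.# -> #   bit 13 = 1  t=1,i=7
  .##.. -> #   bit 12 = 1  t=0,i=9
  .#.## -> #   bit 11 = 1  t=0,i=0
  .#.#. -> #   bit 10 = 1  t=0,i=16
  .#..# -> #   bit 9 = 1  t=0,i=13
  .#... -> #   bit 8 = 1  t=2,i=14
  ..### -> #   bit 7 = 1  t=2,i=2
  ..##. -> .   bit 6 = 0  t=4,i=15
  ..#.# -> #   bit 5 = 1  t=0,i=6
  ..#.. -> #   bit 4 = 1  t=0,i=12
  ...## -> #   bit 3 = 1  t=2,i=16
  ...#. -> #   bit 2 = 1  t=1,i=3
  ....# -> #   bit 1 = 1  t=5,i=19
  ..... -> .   bit 0 = 0  t=6,i=4
  bits 11000110001010100011111110111110 = 3324657598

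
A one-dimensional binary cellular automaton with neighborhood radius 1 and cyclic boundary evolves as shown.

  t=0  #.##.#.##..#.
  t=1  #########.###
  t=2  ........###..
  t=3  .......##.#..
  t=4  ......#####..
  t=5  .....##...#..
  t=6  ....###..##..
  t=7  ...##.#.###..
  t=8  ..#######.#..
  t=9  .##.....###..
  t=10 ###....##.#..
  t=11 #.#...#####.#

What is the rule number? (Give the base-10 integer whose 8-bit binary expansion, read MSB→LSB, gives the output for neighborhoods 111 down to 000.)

  ### -> .   bit 7 = 0  t=1,i=0
  ##. -> #   bit 6 = 1  t=0,i=3
  #.# -> #   bit 5 = 1  t=0,i=1
  #.. -> .   bit 4 = 0  t=0,i=9
  .## -> #   bit 3 = 1  t=0,i=2
  .#. -> #   bit 2 = 1  t=0,i=0
  ..# -> #   bit 1 = 1  t=0,i=10
  ... -> .   bit 0 = 0  t=2,i=0
  bits 01101110 = 110

110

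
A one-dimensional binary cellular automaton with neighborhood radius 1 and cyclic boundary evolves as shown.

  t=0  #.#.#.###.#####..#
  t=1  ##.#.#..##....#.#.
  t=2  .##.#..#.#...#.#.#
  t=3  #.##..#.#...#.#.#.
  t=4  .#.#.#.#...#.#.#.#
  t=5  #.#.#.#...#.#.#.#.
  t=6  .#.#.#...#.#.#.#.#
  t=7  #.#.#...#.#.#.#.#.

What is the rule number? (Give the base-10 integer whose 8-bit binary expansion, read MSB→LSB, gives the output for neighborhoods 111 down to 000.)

98

  ###|.  b7=0 t=0,i=7
  ##.|#  b6=1 t=0,i=0
  #.#|#  b5=1 t=0,i=1
  #..|.  b4=0 t=0,i=15
  .##|.  b3=0 t=0,i=6
  .#.|.  b2=0 t=0,i=2
  ..#|#  b1=1 t=0,i=16
  ...|.  b0=0 t=1,i=11
  bits 01100010 = 98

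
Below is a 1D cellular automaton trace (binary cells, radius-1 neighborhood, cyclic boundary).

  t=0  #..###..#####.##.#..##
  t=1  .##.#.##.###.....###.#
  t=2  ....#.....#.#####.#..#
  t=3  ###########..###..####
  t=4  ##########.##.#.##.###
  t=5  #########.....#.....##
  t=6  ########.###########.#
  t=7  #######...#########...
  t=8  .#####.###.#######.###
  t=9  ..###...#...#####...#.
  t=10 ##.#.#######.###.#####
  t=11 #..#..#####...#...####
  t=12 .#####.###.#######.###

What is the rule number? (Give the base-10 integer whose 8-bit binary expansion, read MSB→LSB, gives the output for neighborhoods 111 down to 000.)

  nb ###: next=#  (t=0,i=4, bit7=1)
  nb ##.: next=.  (t=0,i=0, bit6=0)
  nb #.#: next=.  (t=0,i=13, bit5=0)
  nb #..: next=#  (t=0,i=1, bit4=1)
  nb .##: next=.  (t=0,i=3, bit3=0)
  nb .#.: next=#  (t=0,i=17, bit2=1)
  nb ..#: next=#  (t=0,i=2, bit1=1)
  nb ...: next=#  (t=1,i=13, bit0=1)
  bits 10010111 = 151

151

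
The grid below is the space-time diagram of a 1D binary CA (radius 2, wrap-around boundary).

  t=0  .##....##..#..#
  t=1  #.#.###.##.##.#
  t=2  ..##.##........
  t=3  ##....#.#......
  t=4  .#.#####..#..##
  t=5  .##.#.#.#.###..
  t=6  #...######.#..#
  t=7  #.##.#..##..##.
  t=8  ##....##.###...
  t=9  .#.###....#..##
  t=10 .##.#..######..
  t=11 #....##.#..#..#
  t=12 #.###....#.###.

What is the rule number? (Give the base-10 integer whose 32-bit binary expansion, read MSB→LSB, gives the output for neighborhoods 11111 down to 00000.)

1647042110

  ##### -> .   bit 31 = 0  t=4,i=5
  ####. -> #   bit 30 = 1  t=4,i=6
  ###.# -> #   bit 29 = 1  t=1,i=6
  ###.. -> .   bit 28 = 0  t=4,i=7
  ##.## -> .   bit 27 = 0  t=1,i=7
  ##.#. -> .   bit 26 = 0  t=1,i=1
  ##..# -> #   bit 25 = 1  t=0,i=9
  ##... -> .   bit 24 = 0  t=0,i=3
  #.### -> .   bit 23 = 0  t=1,i=4
  #.##. -> .   bit 22 = 0  t=0,i=1
  #.#.# -> #   bit 21 = 1  t=1,i=2
  #.#.. -> .   bit 20 = 0  t=3,i=8
  #..## -> #   bit 19 = 1  t=4,i=12
  #..#. -> .   bit 18 = 0  t=0,i=10
  #...# -> #   bit 17 = 1  t=5,i=14
  #.... -> #   bit 16 = 1  t=0,i=4
  .#### -> #   bit 15 = 1  t=4,i=4
  .###. -> #   bit 14 = 1  t=1,i=5
  .##.# -> .   bit 13 = 0  t=1,i=0
  .##.. -> #   bit 12 = 1  t=0,i=2
  .#.## -> #   bit 11 = 1  t=0,i=0
  .#.#. -> #   bit 10 = 1  t=3,i=7
  .#..# -> #   bit 9 = 1  t=0,i=12
  .#... -> .   bit 8 = 0  t=3,i=9
  ..### -> .   bit 7 = 0  t=6,i=4
  ..##. -> .   bit 6 = 0  t=0,i=7
  ..#.# -> #   bit 5 = 1  t=0,i=14
  ..#.. -> #   bit 4 = 1  t=0,i=11
  ...## -> #   bit 3 = 1  t=0,i=6
  ...#. -> #   bit 2 = 1  t=3,i=5
  ....# -> #   bit 1 = 1  t=0,i=5
  ..... -> .   bit 0 = 0  t=2,i=9
  bits 01100010001010111101111000111110 = 1647042110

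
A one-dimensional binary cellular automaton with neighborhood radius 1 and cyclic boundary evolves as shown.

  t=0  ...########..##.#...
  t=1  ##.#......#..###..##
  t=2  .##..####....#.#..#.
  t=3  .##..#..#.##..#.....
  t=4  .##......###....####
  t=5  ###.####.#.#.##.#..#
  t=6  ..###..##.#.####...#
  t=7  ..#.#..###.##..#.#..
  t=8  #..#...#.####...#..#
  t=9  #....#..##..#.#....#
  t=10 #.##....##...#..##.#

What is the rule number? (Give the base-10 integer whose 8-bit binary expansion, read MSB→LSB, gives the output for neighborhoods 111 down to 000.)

  ### -> .   bit 7 = 0  t=0,i=4
  ##. -> #   bit 6 = 1  t=0,i=10
  #.# -> #   bit 5 = 1  t=0,i=15
  #.. -> .   bit 4 = 0  t=0,i=11
  .## -> #   bit 3 = 1  t=0,i=3
  .#. -> .   bit 2 = 0  t=0,i=16
  ..# -> .   bit 1 = 0  t=0,i=2
  ... -> #   bit 0 = 1  t=0,i=0
  bits 01101001 = 105

105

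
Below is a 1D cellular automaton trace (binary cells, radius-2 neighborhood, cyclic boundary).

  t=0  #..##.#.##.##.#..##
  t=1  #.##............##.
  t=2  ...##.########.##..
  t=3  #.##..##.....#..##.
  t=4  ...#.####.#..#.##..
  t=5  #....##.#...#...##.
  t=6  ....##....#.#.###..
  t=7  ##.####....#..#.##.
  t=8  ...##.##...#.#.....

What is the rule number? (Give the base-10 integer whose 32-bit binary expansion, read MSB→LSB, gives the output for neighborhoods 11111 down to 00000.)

  ##### -> .   bit 31 = 0  t=2,i=8
  ####. -> .   bit 30 = 0  t=2,i=12
  ###.# -> #   bit 29 = 1  t=2,i=13
  ###.. -> #   bit 28 = 1  t=0,i=0
  ##.## -> .   bit 27 = 0  t=0,i=10
  ##.#. -> .   bit 26 = 0  t=0,i=5
  ##..# -> .   bit 25 = 0  t=0,i=1
  ##... -> #   bit 24 = 1  t=1,i=4
  #.### -> #   bit 23 = 1  t=2,i=6
  #.##. -> .   bit 22 = 0  t=0,i=8
  #.#.# -> .   bit 21 = 0  t=0,i=6
  #.#.. -> .   bit 20 = 0  t=0,i=14
  #..## -> #   bit 19 = 1  t=0,i=2
  #..#. -> #   bit 18 = 1  t=4,i=12
  #...# -> #   bit 17 = 1  t=5,i=10
  #.... -> .   bit 16 = 0  t=1,i=5
  .#### -> #   bit 15 = 1  t=2,i=7
  .###. -> .   bit 14 = 0  t=0,i=18
  .##.# -> .   bit 13 = 0  t=0,i=4
  .##.. -> #   bit 12 = 1  t=1,i=3
  .#.## -> .   bit 11 = 0  t=0,i=7
  .#.#. -> #   bit 10 = 1  t=6,i=11
  .#..# -> .   bit 9 = 0  t=0,i=15
  .#... -> .   bit 8 = 0  t=5,i=1
  ..### -> #   bit 7 = 1  t=0,i=17
  ..##. -> #   bit 6 = 1  t=0,i=3
  ..#.# -> .   bit 5 = 0  t=4,i=3
  ..#.. -> #   bit 4 = 1  t=3,i=13
  ...## -> #   bit 3 = 1  t=1,i=15
  ...#. -> .   bit 2 = 0  t=3,i=12
  ....# -> .   bit 1 = 0  t=1,i=14
  ..... -> #   bit 0 = 1  t=1,i=6
  bits 00110001100011101001010011011001 = 831427801

831427801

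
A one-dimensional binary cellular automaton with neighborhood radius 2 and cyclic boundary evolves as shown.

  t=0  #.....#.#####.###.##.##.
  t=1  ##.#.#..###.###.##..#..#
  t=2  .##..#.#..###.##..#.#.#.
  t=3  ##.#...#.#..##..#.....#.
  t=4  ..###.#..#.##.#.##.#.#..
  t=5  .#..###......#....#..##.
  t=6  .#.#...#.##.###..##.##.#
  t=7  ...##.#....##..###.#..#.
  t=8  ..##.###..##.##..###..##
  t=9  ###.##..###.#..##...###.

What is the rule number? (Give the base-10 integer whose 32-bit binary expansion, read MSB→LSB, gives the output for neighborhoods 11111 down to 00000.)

  nb #####: next=#  (t=0,i=10, bit31=1)
  nb ####.: next=.  (t=0,i=11, bit30=0)
  nb ###.#: next=#  (t=0,i=12, bit29=1)
  nb ###..: next=.  (t=5,i=6, bit28=0)
  nb ##.##: next=#  (t=0,i=13, bit27=1)
  nb ##.#.: next=#  (t=0,i=23, bit26=1)
  nb ##..#: next=#  (t=1,i=18, bit25=1)
  nb ##...: next=#  (t=5,i=7, bit24=1)
  nb #.###: next=#  (t=0,i=8, bit23=1)
  nb #.##.: next=.  (t=0,i=18, bit22=0)
  nb #.#.#: next=.  (t=1,i=3, bit21=0)
  nb #.#..: next=#  (t=0,i=0, bit20=1)
  nb #..##: next=#  (t=1,i=7, bit19=1)
  nb #..#.: next=.  (t=1,i=19, bit18=0)
  nb #...#: next=.  (t=3,i=5, bit17=0)
  nb #....: next=.  (t=0,i=2, bit16=0)
  nb .####: next=#  (t=0,i=9, bit15=1)
  nb .###.: next=.  (t=0,i=15, bit14=0)
  nb .##.#: next=.  (t=0,i=19, bit13=0)
  nb .##..: next=.  (t=1,i=17, bit12=0)
  nb .#.##: next=.  (t=0,i=7, bit11=0)
  nb .#.#.: next=.  (t=1,i=4, bit10=0)
  nb .#..#: next=.  (t=1,i=6, bit9=0)
  nb .#...: next=#  (t=0,i=1, bit8=1)
  nb ..###: next=.  (t=1,i=8, bit7=0)
  nb ..##.: next=#  (t=2,i=1, bit6=1)
  nb ..#.#: next=.  (t=0,i=6, bit5=0)
  nb ..#..: next=#  (t=1,i=20, bit4=1)
  nb ...##: next=#  (t=4,i=1, bit3=1)
  nb ...#.: next=#  (t=0,i=5, bit2=1)
  nb ....#: next=.  (t=0,i=4, bit1=0)
  nb .....: next=#  (t=0,i=3, bit0=1)
  bits 10101111100110001000000101011101 = 2946007389

2946007389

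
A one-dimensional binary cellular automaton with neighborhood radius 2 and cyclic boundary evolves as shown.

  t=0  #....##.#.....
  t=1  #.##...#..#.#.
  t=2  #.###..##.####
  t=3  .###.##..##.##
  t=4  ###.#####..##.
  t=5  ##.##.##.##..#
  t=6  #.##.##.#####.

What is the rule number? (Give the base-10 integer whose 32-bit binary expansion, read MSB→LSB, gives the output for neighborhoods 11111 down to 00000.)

3488175666

  [31] ##### => #  t=2,i=12
  [30] ####. => #  t=2,i=13
  [29] ###.# => .  t=2,i=0
  [28] ###.. => .  t=2,i=4
  [27] ##.## => #  t=2,i=1
  [26] ##.#. => #  t=0,i=7
  [25] ##..# => #  t=2,i=5
  [24] ##... => #  t=1,i=4
  [23] #.### => #  t=2,i=2
  [22] #.##. => #  t=1,i=2
  [21] #.#.# => #  t=1,i=0
  [20] #.#.. => .  t=0,i=8
  [19] #..## => #  t=2,i=6
  [18] #..#. => .  t=1,i=9
  [17] #...# => .  t=1,i=5
  [16] #.... => #  t=0,i=2
  [15] .#### => .  t=2,i=11
  [14] .###. => #  t=2,i=3
  [13] .##.# => .  t=0,i=6
  [12] .##.. => #  t=1,i=3
  [11] .#.## => .  t=1,i=1
  [10] .#.#. => #  t=1,i=11
  [9] .#..# => #  t=1,i=8
  [8] .#... => .  t=0,i=1
  [7] ..### => .  t=5,i=13
  [6] ..##. => .  t=0,i=5
  [5] ..#.# => #  t=1,i=10
  [4] ..#.. => #  t=0,i=0
  [3] ...## => .  t=0,i=4
  [2] ...#. => .  t=0,i=13
  [1] ....# => #  t=0,i=3
  [0] ..... => .  t=0,i=11
  bits 11001111111010010101011000110010 = 3488175666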